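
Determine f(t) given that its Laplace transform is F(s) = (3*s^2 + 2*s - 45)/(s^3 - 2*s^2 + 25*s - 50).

f(t) = -exp(2*t) + 2*sin(5*t) + 4*cos(5*t)

Factor the denominator: s^3 - 2*s^2 + 25*s - 50 = (s - 2)*(s^2 + 25).
Partial fraction decomposition gives [-1/(s - 2)] + [4*s/(s^2 + 25)] + [10/(s^2 + 25)].
Invert each term: -1/(s - 2) ↔ -e^(2t); 4·s/(s^2 + 25) ↔ 4cos(5t); 2·5/(s^2 + 25) ↔ 2sin(5t).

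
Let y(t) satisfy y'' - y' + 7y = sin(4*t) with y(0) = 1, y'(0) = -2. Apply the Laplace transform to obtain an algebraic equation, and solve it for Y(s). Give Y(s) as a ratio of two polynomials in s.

Transform both sides with L{·}.
The derivative rules (L{y''} = s^2 Y - s·y(0) - y'(0) and L{y'} = sY - y(0), with y(0) = 1, y'(0) = -2) turn the left side into (s^2 - s + 7)Y - (s - 3).
The right side is L{sin(4*t)} = 4/(s^2 + 16).
So (s^2 - s + 7)Y = 4/(s^2 + 16) + (s - 3).
Isolate Y and clear denominators.

Y(s) = (s^3 - 3*s^2 + 16*s - 44)/(s^4 - s^3 + 23*s^2 - 16*s + 112)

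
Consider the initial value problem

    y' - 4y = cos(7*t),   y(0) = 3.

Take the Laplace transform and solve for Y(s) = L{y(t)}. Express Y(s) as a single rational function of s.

Y(s) = (3*s^2 + s + 147)/(s^3 - 4*s^2 + 49*s - 196)

Laplace-transform each side.
With L{y'} = sY - y(0) = sY - 3: the LHS transforms to (s - 4)Y - (3).
The right side is L{cos(7*t)} = s/(s^2 + 49).
So (s - 4)Y = s/(s^2 + 49) + (3).
Divide through and combine into a single rational function.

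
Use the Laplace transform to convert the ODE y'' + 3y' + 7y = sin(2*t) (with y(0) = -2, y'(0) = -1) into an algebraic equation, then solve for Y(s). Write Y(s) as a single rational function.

Y(s) = (-2*s^3 - 7*s^2 - 8*s - 26)/(s^4 + 3*s^3 + 11*s^2 + 12*s + 28)

Take the Laplace transform of both sides.
Using L{y''} = s^2 Y - s·y(0) - y'(0) and L{y'} = sY - y(0), with y(0) = -2, y'(0) = -1, the left side becomes (s^2 + 3*s + 7)Y - (-2*s - 7).
The right side is L{sin(2*t)} = 2/(s^2 + 4).
So (s^2 + 3*s + 7)Y = 2/(s^2 + 4) + (-2*s - 7).
Divide through and combine into a single rational function.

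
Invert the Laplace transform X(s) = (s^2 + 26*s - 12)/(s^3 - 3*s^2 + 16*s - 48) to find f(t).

f(t) = 3*exp(3*t) + 5*sin(4*t) - 2*cos(4*t)

Factor the denominator: s^3 - 3*s^2 + 16*s - 48 = (s - 3)*(s^2 + 16).
Partial fraction decomposition gives [3/(s - 3)] + [-2*s/(s^2 + 16)] + [20/(s^2 + 16)].
Invert each term: 3/(s - 3) ↔ 3e^(3t); -2·s/(s^2 + 16) ↔ -2cos(4t); 5·4/(s^2 + 16) ↔ 5sin(4t).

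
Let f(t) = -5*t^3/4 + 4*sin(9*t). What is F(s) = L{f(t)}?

F(s) = 36/(s^2 + 81) - 15/(2*s^4)

By linearity of the Laplace transform, transform each term separately.
(-5/4)·[L{t^3} = 3!/s^4 = 6/s^4]; (4)·[L{sin(9t)} = 9/(s^2 + 81)].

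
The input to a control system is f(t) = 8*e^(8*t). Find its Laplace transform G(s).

G(s) = 8/(s - 8)

L{8} = 8/s.
By the first shifting theorem, multiplying by e^(8t) replaces s with s - 8.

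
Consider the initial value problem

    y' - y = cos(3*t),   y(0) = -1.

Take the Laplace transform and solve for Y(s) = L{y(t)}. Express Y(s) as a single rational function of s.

Y(s) = (-s^2 + s - 9)/(s^3 - s^2 + 9*s - 9)

Take the Laplace transform of both sides.
The derivative rules (L{y'} = sY - y(0) = sY - (-1)) turn the left side into (s - 1)Y - (-1).
The right side is L{cos(3*t)} = s/(s^2 + 9).
So (s - 1)Y = s/(s^2 + 9) + (-1).
Divide through and combine into a single rational function.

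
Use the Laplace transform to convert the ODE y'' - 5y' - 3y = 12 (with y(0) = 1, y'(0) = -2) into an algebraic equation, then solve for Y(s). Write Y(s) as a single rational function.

Apply the Laplace transform to the equation.
With L{y''} = s^2 Y - s·y(0) - y'(0) and L{y'} = sY - y(0), with y(0) = 1, y'(0) = -2: the LHS transforms to (s^2 - 5*s - 3)Y - (s - 7).
The right side is L{12} = 12/s.
So (s^2 - 5*s - 3)Y = 12/s + (s - 7).
Isolate Y and clear denominators.

Y(s) = (s^2 - 7*s + 12)/(s^3 - 5*s^2 - 3*s)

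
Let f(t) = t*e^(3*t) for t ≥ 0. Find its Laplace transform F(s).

F(s) = (s - 3)^(-2)

L{t} = 1!/s^2 = 1/s^2.
By the first shifting theorem, multiplying by e^(3t) replaces s with s - 3.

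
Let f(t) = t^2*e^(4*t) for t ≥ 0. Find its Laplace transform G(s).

G(s) = 2/(s - 4)^3

L{e^(4t)} = 1/(s - 4).
Then apply L{t^2·g(t)} = (-1)^2 d^2/ds^2[H(s)] with H(s) = 1/(s - 4):
differentiating 2 times and applying the sign gives 2/(s - 4)^3.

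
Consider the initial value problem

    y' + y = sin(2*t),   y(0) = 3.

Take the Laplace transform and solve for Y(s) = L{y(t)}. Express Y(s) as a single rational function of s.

Apply the Laplace transform to the equation.
The derivative rules (L{y'} = sY - y(0) = sY - 3) turn the left side into (s + 1)Y - (3).
The right side is L{sin(2*t)} = 2/(s^2 + 4).
So (s + 1)Y = 2/(s^2 + 4) + (3).
Isolate Y and clear denominators.

Y(s) = (3*s^2 + 14)/(s^3 + s^2 + 4*s + 4)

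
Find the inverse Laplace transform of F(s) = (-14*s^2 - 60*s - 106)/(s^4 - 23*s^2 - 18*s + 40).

-3*exp(5*t) + 3*exp(t) - exp(-2*t) + exp(-4*t)

Factor the denominator: s^4 - 23*s^2 - 18*s + 40 = (s - 5)*(s - 1)*(s + 2)*(s + 4).
Partial fraction decomposition gives [1/(s + 4)] + [3/(s - 1)] + [-1/(s + 2)] + [-3/(s - 5)].
Invert each term: 1/(s + 4) ↔ e^(-4t); 3/(s - 1) ↔ 3e^(t); -1/(s + 2) ↔ -e^(-2t); -3/(s - 5) ↔ -3e^(5t).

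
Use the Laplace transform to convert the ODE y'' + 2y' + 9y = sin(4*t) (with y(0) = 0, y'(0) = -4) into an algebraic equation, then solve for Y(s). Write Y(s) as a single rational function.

Y(s) = (-4*s^2 - 60)/(s^4 + 2*s^3 + 25*s^2 + 32*s + 144)

Laplace-transform each side.
With L{y''} = s^2 Y - s·y(0) - y'(0) and L{y'} = sY - y(0), with y(0) = 0, y'(0) = -4: the LHS transforms to (s^2 + 2*s + 9)Y - (-4).
The right side is L{sin(4*t)} = 4/(s^2 + 16).
So (s^2 + 2*s + 9)Y = 4/(s^2 + 16) + (-4).
Divide through and combine into a single rational function.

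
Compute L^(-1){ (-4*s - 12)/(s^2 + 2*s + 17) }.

-2*exp(-t)*sin(4*t) - 4*exp(-t)*cos(4*t)

Complete the square in the denominator: s^2 + 2*s + 17 = (s + 1)^2 + 4^2.
Split the numerator to match: -4*s - 12 = -4·(s + 1) - 2·4.
Invert each term: -4·(s + 1)/((s + 1)^2 + 16) ↔ -4e^(-t)cos(4t); -2·4/((s + 1)^2 + 16) ↔ -2e^(-t)sin(4t).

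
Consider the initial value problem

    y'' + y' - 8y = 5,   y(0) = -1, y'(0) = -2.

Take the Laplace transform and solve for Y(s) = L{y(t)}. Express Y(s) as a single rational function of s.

Take the Laplace transform of both sides.
Using L{y''} = s^2 Y - s·y(0) - y'(0) and L{y'} = sY - y(0), with y(0) = -1, y'(0) = -2, the left side becomes (s^2 + s - 8)Y - (-s - 3).
The right side is L{5} = 5/s.
So (s^2 + s - 8)Y = 5/s + (-s - 3).
Divide through and combine into a single rational function.

Y(s) = (-s^2 - 3*s + 5)/(s^3 + s^2 - 8*s)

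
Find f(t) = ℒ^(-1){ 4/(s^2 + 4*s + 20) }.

f(t) = exp(-2*t)*sin(4*t)

Rewrite the denominator: s^2 + 4*s + 20 = (s + 2)^2 + 16.
The form in (s + 2) signals a first-shifting-theorem factor e^(-2t).
Since L{sin(4t)} = 4/(s^2 + 16), the inverse is e^(-2*t)*sin(4*t).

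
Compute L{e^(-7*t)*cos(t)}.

L{cos(t)} = s/(s^2 + 1).
By the first shifting theorem, multiplying by e^(-7t) replaces s with s + 7.

(s + 7)/((s + 7)^2 + 1)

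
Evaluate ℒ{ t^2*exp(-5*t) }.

L{e^(-5t)} = 1/(s + 5).
Then apply L{t^2·g(t)} = (-1)^2 d^2/ds^2[G(s)] with G(s) = 1/(s + 5):
differentiating 2 times and applying the sign gives 2/(s + 5)^3.

2/(s + 5)^3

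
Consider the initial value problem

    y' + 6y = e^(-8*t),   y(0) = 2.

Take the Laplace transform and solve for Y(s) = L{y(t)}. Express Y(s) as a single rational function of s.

Y(s) = (2*s + 17)/(s^2 + 14*s + 48)

Take the Laplace transform of both sides.
With L{y'} = sY - y(0) = sY - 2: the LHS transforms to (s + 6)Y - (2).
The right side is L{e^(-8*t)} = 1/(s + 8).
So (s + 6)Y = 1/(s + 8) + (2).
Solve for Y(s) and write it as one ratio of polynomials.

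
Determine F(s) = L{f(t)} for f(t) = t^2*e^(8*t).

F(s) = 2/(s - 8)^3

L{e^(8t)} = 1/(s - 8).
Then apply L{t^2·g(t)} = (-1)^2 d^2/ds^2[G(s)] with G(s) = 1/(s - 8):
differentiating 2 times and applying the sign gives 2/(s - 8)^3.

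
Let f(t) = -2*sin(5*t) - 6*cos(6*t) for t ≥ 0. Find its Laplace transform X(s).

X(s) = -6*s/(s^2 + 36) - 10/(s^2 + 25)

The transform is linear, so treat each term independently.
(-6)·[L{cos(6t)} = s/(s^2 + 36)]; (-2)·[L{sin(5t)} = 5/(s^2 + 25)].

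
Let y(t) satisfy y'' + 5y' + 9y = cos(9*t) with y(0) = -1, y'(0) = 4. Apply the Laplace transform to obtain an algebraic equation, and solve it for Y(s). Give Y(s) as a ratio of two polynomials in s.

Transform both sides with L{·}.
With L{y''} = s^2 Y - s·y(0) - y'(0) and L{y'} = sY - y(0), with y(0) = -1, y'(0) = 4: the LHS transforms to (s^2 + 5*s + 9)Y - (-s - 1).
The right side is L{cos(9*t)} = s/(s^2 + 81).
So (s^2 + 5*s + 9)Y = s/(s^2 + 81) + (-s - 1).
Divide through and combine into a single rational function.

Y(s) = (-s^3 - s^2 - 80*s - 81)/(s^4 + 5*s^3 + 90*s^2 + 405*s + 729)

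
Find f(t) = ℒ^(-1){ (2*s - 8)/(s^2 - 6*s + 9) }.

Factor the denominator: s^2 - 6*s + 9 = (s - 3)^2.
Partial fraction decomposition gives [2/(s - 3)] + [-2/(s - 3)^2].
Invert each term: 2/(s - 3) ↔ 2e^(3t); -2/(s - 3)^2 ↔ -2t·e^(3t).

f(t) = -2*t*exp(3*t) + 2*exp(3*t)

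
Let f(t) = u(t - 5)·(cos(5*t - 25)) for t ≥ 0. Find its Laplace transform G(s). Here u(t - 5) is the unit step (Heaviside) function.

By the second shifting theorem, L{u(t - c)·g(t - c)} = e^(-cs)·H(s) with c = 5 and H(s) = L{g(t)}.
L{cos(5t)} = s/(s^2 + 25).

G(s) = s*exp(-5*s)/(s^2 + 25)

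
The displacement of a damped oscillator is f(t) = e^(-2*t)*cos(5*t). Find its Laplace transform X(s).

X(s) = (s + 2)/((s + 2)^2 + 25)

L{cos(5t)} = s/(s^2 + 25).
By the first shifting theorem, multiplying by e^(-2t) replaces s with s + 2.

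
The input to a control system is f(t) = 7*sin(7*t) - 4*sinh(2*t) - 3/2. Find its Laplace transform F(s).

The transform is linear, so treat each term independently.
L{-3/2} = (-3/2)/s; (7)·[L{sin(7t)} = 7/(s^2 + 49)]; (-4)·[L{sinh(2t)} = 2/(s^2 - 4)].

F(s) = 49/(s^2 + 49) - 8/(s^2 - 4) - 3/(2*s)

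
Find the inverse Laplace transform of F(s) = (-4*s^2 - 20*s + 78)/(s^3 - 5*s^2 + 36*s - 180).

Factor the denominator: s^3 - 5*s^2 + 36*s - 180 = (s - 5)*(s^2 + 36).
Partial fraction decomposition gives [-2/(s - 5)] + [-2*s/(s^2 + 36)] + [-30/(s^2 + 36)].
Invert each term: -2/(s - 5) ↔ -2e^(5t); -2·s/(s^2 + 36) ↔ -2cos(6t); -5·6/(s^2 + 36) ↔ -5sin(6t).

-2*exp(5*t) - 5*sin(6*t) - 2*cos(6*t)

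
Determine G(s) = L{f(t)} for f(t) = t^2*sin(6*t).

L{sin(6t)} = 6/(s^2 + 36).
Then apply L{t^2·g(t)} = (-1)^2 d^2/ds^2[H(s)] with H(s) = 6/(s^2 + 36):
differentiating 2 times and applying the sign gives 36*(s^2 - 12)/(s^2 + 36)^3.

G(s) = 36*(s^2 - 12)/(s^2 + 36)^3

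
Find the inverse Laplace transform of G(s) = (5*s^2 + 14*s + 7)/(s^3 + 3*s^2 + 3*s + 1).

Factor the denominator: s^3 + 3*s^2 + 3*s + 1 = (s + 1)^3.
Partial fraction decomposition gives [5/(s + 1)] + [4/(s + 1)^2] + [-2/(s + 1)^3].
Invert each term: 5/(s + 1) ↔ 5e^(-t); 4/(s + 1)^2 ↔ 4t·e^(-t); -2/(s + 1)^3 ↔ (-1)t^2·e^(-t).

-t^2*exp(-t) + 4*t*exp(-t) + 5*exp(-t)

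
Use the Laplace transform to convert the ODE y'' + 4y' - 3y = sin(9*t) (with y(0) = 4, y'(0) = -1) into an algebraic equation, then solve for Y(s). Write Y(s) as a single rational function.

Y(s) = (4*s^3 + 15*s^2 + 324*s + 1224)/(s^4 + 4*s^3 + 78*s^2 + 324*s - 243)

Apply the Laplace transform to the equation.
Using L{y''} = s^2 Y - s·y(0) - y'(0) and L{y'} = sY - y(0), with y(0) = 4, y'(0) = -1, the left side becomes (s^2 + 4*s - 3)Y - (4*s + 15).
The right side is L{sin(9*t)} = 9/(s^2 + 81).
So (s^2 + 4*s - 3)Y = 9/(s^2 + 81) + (4*s + 15).
Solve for Y(s) and write it as one ratio of polynomials.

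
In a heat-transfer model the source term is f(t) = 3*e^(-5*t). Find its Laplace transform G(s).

L{3} = 3/s.
By the first shifting theorem, multiplying by e^(-5t) replaces s with s + 5.

G(s) = 3/(s + 5)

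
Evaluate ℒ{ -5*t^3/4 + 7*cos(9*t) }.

By linearity of the Laplace transform, transform each term separately.
(7)·[L{cos(9t)} = s/(s^2 + 81)]; (-5/4)·[L{t^3} = 3!/s^4 = 6/s^4].

7*s/(s^2 + 81) - 15/(2*s^4)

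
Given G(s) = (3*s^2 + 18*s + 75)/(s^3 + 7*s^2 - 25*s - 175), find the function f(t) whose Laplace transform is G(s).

Factor the denominator: s^3 + 7*s^2 - 25*s - 175 = (s - 5)*(s + 5)*(s + 7).
Partial fraction decomposition gives [2/(s - 5)] + [-3/(s + 5)] + [4/(s + 7)].
Invert each term: 2/(s - 5) ↔ 2e^(5t); -3/(s + 5) ↔ -3e^(-5t); 4/(s + 7) ↔ 4e^(-7t).

f(t) = 2*exp(5*t) - 3*exp(-5*t) + 4*exp(-7*t)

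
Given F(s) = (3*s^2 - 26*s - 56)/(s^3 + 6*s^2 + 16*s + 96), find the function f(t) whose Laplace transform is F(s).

Factor the denominator: s^3 + 6*s^2 + 16*s + 96 = (s + 6)*(s^2 + 16).
Partial fraction decomposition gives [4/(s + 6)] + [-s/(s^2 + 16)] + [-20/(s^2 + 16)].
Invert each term: 4/(s + 6) ↔ 4e^(-6t); -1·s/(s^2 + 16) ↔ -cos(4t); -5·4/(s^2 + 16) ↔ -5sin(4t).

f(t) = -5*sin(4*t) - cos(4*t) + 4*exp(-6*t)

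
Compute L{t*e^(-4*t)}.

L{e^(-4t)} = 1/(s + 4).
Then apply L{t·g(t)} = -d/ds[G(s)] with G(s) = 1/(s + 4):
differentiating 1 time and applying the sign gives (s + 4)^(-2).

(s + 4)^(-2)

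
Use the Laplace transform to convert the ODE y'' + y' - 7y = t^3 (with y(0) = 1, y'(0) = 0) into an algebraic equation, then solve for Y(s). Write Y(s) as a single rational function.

Y(s) = (s^5 + s^4 + 6)/(s^6 + s^5 - 7*s^4)

Take the Laplace transform of both sides.
Using L{y''} = s^2 Y - s·y(0) - y'(0) and L{y'} = sY - y(0), with y(0) = 1, y'(0) = 0, the left side becomes (s^2 + s - 7)Y - (s + 1).
The right side is L{t^3} = 6/s^4.
So (s^2 + s - 7)Y = 6/s^4 + (s + 1).
Divide through and combine into a single rational function.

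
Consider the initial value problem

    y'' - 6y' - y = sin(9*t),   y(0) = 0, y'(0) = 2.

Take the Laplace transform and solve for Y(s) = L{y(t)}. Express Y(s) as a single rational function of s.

Y(s) = (2*s^2 + 171)/(s^4 - 6*s^3 + 80*s^2 - 486*s - 81)

Apply the Laplace transform to the equation.
With L{y''} = s^2 Y - s·y(0) - y'(0) and L{y'} = sY - y(0), with y(0) = 0, y'(0) = 2: the LHS transforms to (s^2 - 6*s - 1)Y - (2).
The right side is L{sin(9*t)} = 9/(s^2 + 81).
So (s^2 - 6*s - 1)Y = 9/(s^2 + 81) + (2).
Divide through and combine into a single rational function.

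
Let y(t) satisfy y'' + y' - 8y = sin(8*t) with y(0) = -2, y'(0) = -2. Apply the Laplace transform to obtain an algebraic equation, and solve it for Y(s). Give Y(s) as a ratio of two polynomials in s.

Transform both sides with L{·}.
With L{y''} = s^2 Y - s·y(0) - y'(0) and L{y'} = sY - y(0), with y(0) = -2, y'(0) = -2: the LHS transforms to (s^2 + s - 8)Y - (-2*s - 4).
The right side is L{sin(8*t)} = 8/(s^2 + 64).
So (s^2 + s - 8)Y = 8/(s^2 + 64) + (-2*s - 4).
Divide through and combine into a single rational function.

Y(s) = (-2*s^3 - 4*s^2 - 128*s - 248)/(s^4 + s^3 + 56*s^2 + 64*s - 512)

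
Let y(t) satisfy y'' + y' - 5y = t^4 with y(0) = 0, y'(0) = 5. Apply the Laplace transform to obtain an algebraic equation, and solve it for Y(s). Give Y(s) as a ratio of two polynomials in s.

Laplace-transform each side.
Using L{y''} = s^2 Y - s·y(0) - y'(0) and L{y'} = sY - y(0), with y(0) = 0, y'(0) = 5, the left side becomes (s^2 + s - 5)Y - (5).
The right side is L{t^4} = 24/s^5.
So (s^2 + s - 5)Y = 24/s^5 + (5).
Solve for Y(s) and write it as one ratio of polynomials.

Y(s) = (5*s^5 + 24)/(s^7 + s^6 - 5*s^5)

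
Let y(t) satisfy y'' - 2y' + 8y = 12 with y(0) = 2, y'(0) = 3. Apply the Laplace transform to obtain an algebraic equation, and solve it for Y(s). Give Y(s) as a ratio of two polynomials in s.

Y(s) = (2*s^2 - s + 12)/(s^3 - 2*s^2 + 8*s)

Apply the Laplace transform to the equation.
The derivative rules (L{y''} = s^2 Y - s·y(0) - y'(0) and L{y'} = sY - y(0), with y(0) = 2, y'(0) = 3) turn the left side into (s^2 - 2*s + 8)Y - (2*s - 1).
The right side is L{12} = 12/s.
So (s^2 - 2*s + 8)Y = 12/s + (2*s - 1).
Isolate Y and clear denominators.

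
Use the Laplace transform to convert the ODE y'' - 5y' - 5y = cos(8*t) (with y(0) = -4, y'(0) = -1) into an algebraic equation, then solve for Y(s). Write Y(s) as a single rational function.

Y(s) = (-4*s^3 + 19*s^2 - 255*s + 1216)/(s^4 - 5*s^3 + 59*s^2 - 320*s - 320)

Laplace-transform each side.
The derivative rules (L{y''} = s^2 Y - s·y(0) - y'(0) and L{y'} = sY - y(0), with y(0) = -4, y'(0) = -1) turn the left side into (s^2 - 5*s - 5)Y - (-4*s + 19).
The right side is L{cos(8*t)} = s/(s^2 + 64).
So (s^2 - 5*s - 5)Y = s/(s^2 + 64) + (-4*s + 19).
Solve for Y(s) and write it as one ratio of polynomials.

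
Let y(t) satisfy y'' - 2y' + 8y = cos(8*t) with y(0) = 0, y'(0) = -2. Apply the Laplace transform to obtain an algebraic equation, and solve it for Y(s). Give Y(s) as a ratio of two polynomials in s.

Apply the Laplace transform to the equation.
Using L{y''} = s^2 Y - s·y(0) - y'(0) and L{y'} = sY - y(0), with y(0) = 0, y'(0) = -2, the left side becomes (s^2 - 2*s + 8)Y - (-2).
The right side is L{cos(8*t)} = s/(s^2 + 64).
So (s^2 - 2*s + 8)Y = s/(s^2 + 64) + (-2).
Divide through and combine into a single rational function.

Y(s) = (-2*s^2 + s - 128)/(s^4 - 2*s^3 + 72*s^2 - 128*s + 512)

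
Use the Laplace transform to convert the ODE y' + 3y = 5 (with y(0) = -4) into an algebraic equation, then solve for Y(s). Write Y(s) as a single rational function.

Transform both sides with L{·}.
With L{y'} = sY - y(0) = sY - (-4): the LHS transforms to (s + 3)Y - (-4).
The right side is L{5} = 5/s.
So (s + 3)Y = 5/s + (-4).
Isolate Y and clear denominators.

Y(s) = (-4*s + 5)/(s^2 + 3*s)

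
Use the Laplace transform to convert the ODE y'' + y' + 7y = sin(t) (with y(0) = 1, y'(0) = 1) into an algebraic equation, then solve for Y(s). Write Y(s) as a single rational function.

Y(s) = (s^3 + 2*s^2 + s + 3)/(s^4 + s^3 + 8*s^2 + s + 7)

Take the Laplace transform of both sides.
The derivative rules (L{y''} = s^2 Y - s·y(0) - y'(0) and L{y'} = sY - y(0), with y(0) = 1, y'(0) = 1) turn the left side into (s^2 + s + 7)Y - (s + 2).
The right side is L{sin(t)} = 1/(s^2 + 1).
So (s^2 + s + 7)Y = 1/(s^2 + 1) + (s + 2).
Divide through and combine into a single rational function.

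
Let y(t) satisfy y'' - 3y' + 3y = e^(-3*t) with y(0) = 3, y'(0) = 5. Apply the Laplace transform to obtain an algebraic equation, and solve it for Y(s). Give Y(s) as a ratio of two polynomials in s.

Transform both sides with L{·}.
Using L{y''} = s^2 Y - s·y(0) - y'(0) and L{y'} = sY - y(0), with y(0) = 3, y'(0) = 5, the left side becomes (s^2 - 3*s + 3)Y - (3*s - 4).
The right side is L{e^(-3*t)} = 1/(s + 3).
So (s^2 - 3*s + 3)Y = 1/(s + 3) + (3*s - 4).
Solve for Y(s) and write it as one ratio of polynomials.

Y(s) = (3*s^2 + 5*s - 11)/(s^3 - 6*s + 9)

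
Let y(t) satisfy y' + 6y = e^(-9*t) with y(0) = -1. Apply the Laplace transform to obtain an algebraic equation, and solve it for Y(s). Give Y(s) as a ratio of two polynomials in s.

Take the Laplace transform of both sides.
The derivative rules (L{y'} = sY - y(0) = sY - (-1)) turn the left side into (s + 6)Y - (-1).
The right side is L{e^(-9*t)} = 1/(s + 9).
So (s + 6)Y = 1/(s + 9) + (-1).
Isolate Y and clear denominators.

Y(s) = (-s - 8)/(s^2 + 15*s + 54)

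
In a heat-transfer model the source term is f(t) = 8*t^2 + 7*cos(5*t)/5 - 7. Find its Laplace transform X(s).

X(s) = 7*s/(5*(s^2 + 25)) - 7/s + 16/s^3

Apply the Laplace transform termwise.
(7/5)·[L{cos(5t)} = s/(s^2 + 25)]; (8)·[L{t^2} = 2!/s^3 = 2/s^3]; L{-7} = -7/s.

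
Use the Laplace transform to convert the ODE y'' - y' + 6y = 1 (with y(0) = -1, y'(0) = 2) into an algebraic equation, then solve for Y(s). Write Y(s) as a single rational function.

Laplace-transform each side.
With L{y''} = s^2 Y - s·y(0) - y'(0) and L{y'} = sY - y(0), with y(0) = -1, y'(0) = 2: the LHS transforms to (s^2 - s + 6)Y - (-s + 3).
The right side is L{1} = 1/s.
So (s^2 - s + 6)Y = 1/s + (-s + 3).
Solve for Y(s) and write it as one ratio of polynomials.

Y(s) = (-s^2 + 3*s + 1)/(s^3 - s^2 + 6*s)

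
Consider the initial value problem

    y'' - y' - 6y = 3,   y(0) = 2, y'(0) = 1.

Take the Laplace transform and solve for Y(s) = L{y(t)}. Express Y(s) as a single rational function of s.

Y(s) = (2*s^2 - s + 3)/(s^3 - s^2 - 6*s)

Transform both sides with L{·}.
The derivative rules (L{y''} = s^2 Y - s·y(0) - y'(0) and L{y'} = sY - y(0), with y(0) = 2, y'(0) = 1) turn the left side into (s^2 - s - 6)Y - (2*s - 1).
The right side is L{3} = 3/s.
So (s^2 - s - 6)Y = 3/s + (2*s - 1).
Isolate Y and clear denominators.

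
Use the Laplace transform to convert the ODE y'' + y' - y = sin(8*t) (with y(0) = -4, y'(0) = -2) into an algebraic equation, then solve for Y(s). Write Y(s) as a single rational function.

Y(s) = (-4*s^3 - 6*s^2 - 256*s - 376)/(s^4 + s^3 + 63*s^2 + 64*s - 64)

Take the Laplace transform of both sides.
The derivative rules (L{y''} = s^2 Y - s·y(0) - y'(0) and L{y'} = sY - y(0), with y(0) = -4, y'(0) = -2) turn the left side into (s^2 + s - 1)Y - (-4*s - 6).
The right side is L{sin(8*t)} = 8/(s^2 + 64).
So (s^2 + s - 1)Y = 8/(s^2 + 64) + (-4*s - 6).
Solve for Y(s) and write it as one ratio of polynomials.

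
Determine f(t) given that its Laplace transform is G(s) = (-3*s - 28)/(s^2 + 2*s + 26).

Complete the square in the denominator: s^2 + 2*s + 26 = (s + 1)^2 + 5^2.
Split the numerator to match: -3*s - 28 = -3·(s + 1) - 5·5.
Invert each term: -3·(s + 1)/((s + 1)^2 + 25) ↔ -3e^(-t)cos(5t); -5·5/((s + 1)^2 + 25) ↔ -5e^(-t)sin(5t).

f(t) = -5*exp(-t)*sin(5*t) - 3*exp(-t)*cos(5*t)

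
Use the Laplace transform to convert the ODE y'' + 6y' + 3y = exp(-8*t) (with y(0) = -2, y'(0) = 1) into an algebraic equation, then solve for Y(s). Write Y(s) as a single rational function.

Y(s) = (-2*s^2 - 27*s - 87)/(s^3 + 14*s^2 + 51*s + 24)

Take the Laplace transform of both sides.
The derivative rules (L{y''} = s^2 Y - s·y(0) - y'(0) and L{y'} = sY - y(0), with y(0) = -2, y'(0) = 1) turn the left side into (s^2 + 6*s + 3)Y - (-2*s - 11).
The right side is L{exp(-8*t)} = 1/(s + 8).
So (s^2 + 6*s + 3)Y = 1/(s + 8) + (-2*s - 11).
Solve for Y(s) and write it as one ratio of polynomials.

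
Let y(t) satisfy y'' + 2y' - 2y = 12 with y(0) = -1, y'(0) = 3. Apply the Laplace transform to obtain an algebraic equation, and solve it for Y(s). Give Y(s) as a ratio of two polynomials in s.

Y(s) = (-s^2 + s + 12)/(s^3 + 2*s^2 - 2*s)

Take the Laplace transform of both sides.
With L{y''} = s^2 Y - s·y(0) - y'(0) and L{y'} = sY - y(0), with y(0) = -1, y'(0) = 3: the LHS transforms to (s^2 + 2*s - 2)Y - (-s + 1).
The right side is L{12} = 12/s.
So (s^2 + 2*s - 2)Y = 12/s + (-s + 1).
Isolate Y and clear denominators.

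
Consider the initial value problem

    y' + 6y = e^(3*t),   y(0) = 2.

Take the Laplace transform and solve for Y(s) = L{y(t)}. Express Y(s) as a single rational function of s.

Apply the Laplace transform to the equation.
Using L{y'} = sY - y(0) = sY - 2, the left side becomes (s + 6)Y - (2).
The right side is L{e^(3*t)} = 1/(s - 3).
So (s + 6)Y = 1/(s - 3) + (2).
Divide through and combine into a single rational function.

Y(s) = (2*s - 5)/(s^2 + 3*s - 18)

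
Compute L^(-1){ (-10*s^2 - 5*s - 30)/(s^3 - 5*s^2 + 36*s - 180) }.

-5*exp(5*t) - 5*sin(6*t) - 5*cos(6*t)

Factor the denominator: s^3 - 5*s^2 + 36*s - 180 = (s - 5)*(s^2 + 36).
Partial fraction decomposition gives [-5/(s - 5)] + [-5*s/(s^2 + 36)] + [-30/(s^2 + 36)].
Invert each term: -5/(s - 5) ↔ -5e^(5t); -5·s/(s^2 + 36) ↔ -5cos(6t); -5·6/(s^2 + 36) ↔ -5sin(6t).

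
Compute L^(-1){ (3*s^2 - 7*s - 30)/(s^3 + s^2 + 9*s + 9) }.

Factor the denominator: s^3 + s^2 + 9*s + 9 = (s + 1)*(s^2 + 9).
Partial fraction decomposition gives [-2/(s + 1)] + [5*s/(s^2 + 9)] + [-12/(s^2 + 9)].
Invert each term: -2/(s + 1) ↔ -2e^(-t); 5·s/(s^2 + 9) ↔ 5cos(3t); -4·3/(s^2 + 9) ↔ -4sin(3t).

-4*sin(3*t) + 5*cos(3*t) - 2*exp(-t)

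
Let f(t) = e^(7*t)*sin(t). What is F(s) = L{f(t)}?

L{sin(t)} = 1/(s^2 + 1).
By the first shifting theorem, multiplying by e^(7t) replaces s with s - 7.

F(s) = 1/((s - 7)^2 + 1)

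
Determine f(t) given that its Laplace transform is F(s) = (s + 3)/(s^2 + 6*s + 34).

Rewrite the denominator: s^2 + 6*s + 34 = (s + 3)^2 + 25.
The form in (s + 3) signals a first-shifting-theorem factor e^(-3t).
Since L{cos(5t)} = s/(s^2 + 25), the inverse is e^(-3*t)*cos(5*t).

f(t) = exp(-3*t)*cos(5*t)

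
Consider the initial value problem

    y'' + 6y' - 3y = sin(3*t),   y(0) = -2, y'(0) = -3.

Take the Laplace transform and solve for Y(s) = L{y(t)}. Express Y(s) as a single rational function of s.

Y(s) = (-2*s^3 - 15*s^2 - 18*s - 132)/(s^4 + 6*s^3 + 6*s^2 + 54*s - 27)

Apply the Laplace transform to the equation.
Using L{y''} = s^2 Y - s·y(0) - y'(0) and L{y'} = sY - y(0), with y(0) = -2, y'(0) = -3, the left side becomes (s^2 + 6*s - 3)Y - (-2*s - 15).
The right side is L{sin(3*t)} = 3/(s^2 + 9).
So (s^2 + 6*s - 3)Y = 3/(s^2 + 9) + (-2*s - 15).
Solve for Y(s) and write it as one ratio of polynomials.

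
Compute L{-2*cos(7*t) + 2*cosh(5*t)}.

The transform is linear, so treat each term independently.
(2)·[L{cosh(5t)} = s/(s^2 - 25)]; (-2)·[L{cos(7t)} = s/(s^2 + 49)].

-2*s/(s^2 + 49) + 2*s/(s^2 - 25)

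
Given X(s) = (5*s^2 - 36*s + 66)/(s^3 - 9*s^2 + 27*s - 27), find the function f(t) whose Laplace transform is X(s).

f(t) = 3*t^2*exp(3*t)/2 - 6*t*exp(3*t) + 5*exp(3*t)

Factor the denominator: s^3 - 9*s^2 + 27*s - 27 = (s - 3)^3.
Partial fraction decomposition gives [5/(s - 3)] + [-6/(s - 3)^2] + [3/(s - 3)^3].
Invert each term: 5/(s - 3) ↔ 5e^(3t); -6/(s - 3)^2 ↔ -6t·e^(3t); 3/(s - 3)^3 ↔ (3/2)t^2·e^(3t).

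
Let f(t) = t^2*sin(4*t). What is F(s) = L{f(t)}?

F(s) = 8*(3*s^2 - 16)/(s^2 + 16)^3

L{sin(4t)} = 4/(s^2 + 16).
Then apply L{t^2·g(t)} = (-1)^2 d^2/ds^2[G(s)] with G(s) = 4/(s^2 + 16):
differentiating 2 times and applying the sign gives 8*(3*s^2 - 16)/(s^2 + 16)^3.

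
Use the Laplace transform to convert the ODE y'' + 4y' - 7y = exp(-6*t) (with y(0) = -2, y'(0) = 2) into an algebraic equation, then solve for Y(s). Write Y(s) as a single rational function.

Y(s) = (-2*s^2 - 18*s - 35)/(s^3 + 10*s^2 + 17*s - 42)

Laplace-transform each side.
Using L{y''} = s^2 Y - s·y(0) - y'(0) and L{y'} = sY - y(0), with y(0) = -2, y'(0) = 2, the left side becomes (s^2 + 4*s - 7)Y - (-2*s - 6).
The right side is L{exp(-6*t)} = 1/(s + 6).
So (s^2 + 4*s - 7)Y = 1/(s + 6) + (-2*s - 6).
Divide through and combine into a single rational function.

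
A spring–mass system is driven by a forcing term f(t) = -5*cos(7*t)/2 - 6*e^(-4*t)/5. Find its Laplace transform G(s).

G(s) = -5*s/(2*(s^2 + 49)) - 6/(5*(s + 4))

By linearity of the Laplace transform, transform each term separately.
(-5/2)·[L{cos(7t)} = s/(s^2 + 49)]; (-6/5)·[L{e^(-4t)} = 1/(s + 4)].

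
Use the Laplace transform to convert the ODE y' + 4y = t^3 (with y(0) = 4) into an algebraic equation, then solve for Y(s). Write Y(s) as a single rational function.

Y(s) = (4*s^4 + 6)/(s^5 + 4*s^4)

Transform both sides with L{·}.
Using L{y'} = sY - y(0) = sY - 4, the left side becomes (s + 4)Y - (4).
The right side is L{t^3} = 6/s^4.
So (s + 4)Y = 6/s^4 + (4).
Divide through and combine into a single rational function.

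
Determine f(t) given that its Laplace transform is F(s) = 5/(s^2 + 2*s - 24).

Rewrite the denominator: s^2 + 2*s - 24 = (s + 1)^2 - 25.
The form in (s + 1) signals a first-shifting-theorem factor e^(-t).
Since L{sinh(5t)} = 5/(s^2 - 25), the inverse is e^(-t)*sinh(5*t).

f(t) = exp(-t)*sinh(5*t)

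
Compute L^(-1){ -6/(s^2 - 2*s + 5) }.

Rewrite the denominator: s^2 - 2*s + 5 = (s - 1)^2 + 4.
The form in (s - 1) signals a first-shifting-theorem factor e^(t).
Since L{sin(2t)} = 2/(s^2 + 4), the inverse is exp(t)*sin(2*t), scaled by -3.

-3*exp(t)*sin(2*t)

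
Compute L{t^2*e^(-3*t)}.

2/(s + 3)^3

L{e^(-3t)} = 1/(s + 3).
Then apply L{t^2·g(t)} = (-1)^2 d^2/ds^2[G(s)] with G(s) = 1/(s + 3):
differentiating 2 times and applying the sign gives 2/(s + 3)^3.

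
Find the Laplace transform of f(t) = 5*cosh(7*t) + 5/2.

By linearity of the Laplace transform, transform each term separately.
L{5/2} = (5/2)/s; (5)·[L{cosh(7t)} = s/(s^2 - 49)].

5*s/(s^2 - 49) + 5/(2*s)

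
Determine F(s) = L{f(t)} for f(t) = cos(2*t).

L{cos(2t)} = s/(s^2 + 4).

F(s) = s/(s^2 + 4)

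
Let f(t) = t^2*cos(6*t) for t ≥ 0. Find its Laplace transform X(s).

L{cos(6t)} = s/(s^2 + 36).
Then apply L{t^2·g(t)} = (-1)^2 d^2/ds^2[G(s)] with G(s) = s/(s^2 + 36):
differentiating 2 times and applying the sign gives 2*s*(s^2 - 108)/(s^2 + 36)^3.

X(s) = 2*s*(s^2 - 108)/(s^2 + 36)^3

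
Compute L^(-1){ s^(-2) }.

Since L{t} = 1!/s^2 = 1/s^2, the inverse is t.

t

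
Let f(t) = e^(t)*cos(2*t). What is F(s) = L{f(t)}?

L{cos(2t)} = s/(s^2 + 4).
By the first shifting theorem, multiplying by e^(t) replaces s with s - 1.

F(s) = (s - 1)/((s - 1)^2 + 4)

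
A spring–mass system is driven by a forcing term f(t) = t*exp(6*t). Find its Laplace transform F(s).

L{e^(6t)} = 1/(s - 6).
Then apply L{t·g(t)} = -d/ds[G(s)] with G(s) = 1/(s - 6):
differentiating 1 time and applying the sign gives (s - 6)^(-2).

F(s) = (s - 6)^(-2)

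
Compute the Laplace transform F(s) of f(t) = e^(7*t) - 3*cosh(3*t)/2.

F(s) = -3*s/(2*(s^2 - 9)) + 1/(s - 7)

By linearity of the Laplace transform, transform each term separately.
L{e^(7t)} = 1/(s - 7); (-3/2)·[L{cosh(3t)} = s/(s^2 - 9)].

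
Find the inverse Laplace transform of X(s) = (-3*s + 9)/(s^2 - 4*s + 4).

3*t*exp(2*t) - 3*exp(2*t)

Factor the denominator: s^2 - 4*s + 4 = (s - 2)^2.
Partial fraction decomposition gives [-3/(s - 2)] + [3/(s - 2)^2].
Invert each term: -3/(s - 2) ↔ -3e^(2t); 3/(s - 2)^2 ↔ 3t·e^(2t).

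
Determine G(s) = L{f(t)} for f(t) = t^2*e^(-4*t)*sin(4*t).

L{sin(4t)} = 4/(s^2 + 16).
Multiplying by e^(-4t) shifts s → s + 4, so L{e^(-4*t)*sin(4*t)} = 4/((s + 4)^2 + 16).
Then apply L{t^2·g(t)} = (-1)^2 d^2/ds^2[H(s)] with H(s) = 4/((s + 4)^2 + 16):
differentiating 2 times and applying the sign gives 8*(3*s^2 + 24*s + 32)/(s^2 + 8*s + 32)^3.

G(s) = 8*(3*s^2 + 24*s + 32)/(s^2 + 8*s + 32)^3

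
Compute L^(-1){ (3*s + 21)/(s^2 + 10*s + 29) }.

Complete the square in the denominator: s^2 + 10*s + 29 = (s + 5)^2 + 2^2.
Split the numerator to match: 3*s + 21 = 3·(s + 5) + 3·2.
Invert each term: 3·(s + 5)/((s + 5)^2 + 4) ↔ 3e^(-5t)cos(2t); 3·2/((s + 5)^2 + 4) ↔ 3e^(-5t)sin(2t).

3*exp(-5*t)*sin(2*t) + 3*exp(-5*t)*cos(2*t)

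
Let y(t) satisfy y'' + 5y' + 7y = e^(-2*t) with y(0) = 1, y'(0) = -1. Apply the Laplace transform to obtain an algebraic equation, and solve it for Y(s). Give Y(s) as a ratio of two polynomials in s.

Y(s) = (s^2 + 6*s + 9)/(s^3 + 7*s^2 + 17*s + 14)

Laplace-transform each side.
The derivative rules (L{y''} = s^2 Y - s·y(0) - y'(0) and L{y'} = sY - y(0), with y(0) = 1, y'(0) = -1) turn the left side into (s^2 + 5*s + 7)Y - (s + 4).
The right side is L{e^(-2*t)} = 1/(s + 2).
So (s^2 + 5*s + 7)Y = 1/(s + 2) + (s + 4).
Divide through and combine into a single rational function.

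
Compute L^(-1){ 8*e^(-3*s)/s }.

The factor e^(-3s) signals a time shift by c = 3 (second shifting theorem).
L{8} = 8/s, so L^-1{8/s} = 8.
Hence the inverse is u(t - 3) times that function evaluated at t - 3.

Heaviside(t - 3)*(8)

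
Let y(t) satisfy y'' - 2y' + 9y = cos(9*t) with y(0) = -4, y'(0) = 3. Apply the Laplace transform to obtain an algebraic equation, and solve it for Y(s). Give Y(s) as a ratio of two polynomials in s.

Apply the Laplace transform to the equation.
Using L{y''} = s^2 Y - s·y(0) - y'(0) and L{y'} = sY - y(0), with y(0) = -4, y'(0) = 3, the left side becomes (s^2 - 2*s + 9)Y - (-4*s + 11).
The right side is L{cos(9*t)} = s/(s^2 + 81).
So (s^2 - 2*s + 9)Y = s/(s^2 + 81) + (-4*s + 11).
Divide through and combine into a single rational function.

Y(s) = (-4*s^3 + 11*s^2 - 323*s + 891)/(s^4 - 2*s^3 + 90*s^2 - 162*s + 729)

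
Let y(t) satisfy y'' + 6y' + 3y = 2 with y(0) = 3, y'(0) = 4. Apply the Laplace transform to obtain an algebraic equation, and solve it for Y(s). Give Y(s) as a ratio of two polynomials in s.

Take the Laplace transform of both sides.
Using L{y''} = s^2 Y - s·y(0) - y'(0) and L{y'} = sY - y(0), with y(0) = 3, y'(0) = 4, the left side becomes (s^2 + 6*s + 3)Y - (3*s + 22).
The right side is L{2} = 2/s.
So (s^2 + 6*s + 3)Y = 2/s + (3*s + 22).
Divide through and combine into a single rational function.

Y(s) = (3*s^2 + 22*s + 2)/(s^3 + 6*s^2 + 3*s)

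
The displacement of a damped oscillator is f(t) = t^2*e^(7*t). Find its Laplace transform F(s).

L{e^(7t)} = 1/(s - 7).
Then apply L{t^2·g(t)} = (-1)^2 d^2/ds^2[G(s)] with G(s) = 1/(s - 7):
differentiating 2 times and applying the sign gives 2/(s - 7)^3.

F(s) = 2/(s - 7)^3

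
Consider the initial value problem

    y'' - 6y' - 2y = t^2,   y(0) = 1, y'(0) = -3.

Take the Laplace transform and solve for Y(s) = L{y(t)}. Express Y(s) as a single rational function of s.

Transform both sides with L{·}.
With L{y''} = s^2 Y - s·y(0) - y'(0) and L{y'} = sY - y(0), with y(0) = 1, y'(0) = -3: the LHS transforms to (s^2 - 6*s - 2)Y - (s - 9).
The right side is L{t^2} = 2/s^3.
So (s^2 - 6*s - 2)Y = 2/s^3 + (s - 9).
Divide through and combine into a single rational function.

Y(s) = (s^4 - 9*s^3 + 2)/(s^5 - 6*s^4 - 2*s^3)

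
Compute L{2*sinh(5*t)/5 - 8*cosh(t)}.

-8*s/(s^2 - 1) + 2/(s^2 - 25)

By linearity of the Laplace transform, transform each term separately.
(2/5)·[L{sinh(5t)} = 5/(s^2 - 25)]; (-8)·[L{cosh(t)} = s/(s^2 - 1)].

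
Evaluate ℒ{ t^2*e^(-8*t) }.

2/(s + 8)^3

L{e^(-8t)} = 1/(s + 8).
Then apply L{t^2·g(t)} = (-1)^2 d^2/ds^2[H(s)] with H(s) = 1/(s + 8):
differentiating 2 times and applying the sign gives 2/(s + 8)^3.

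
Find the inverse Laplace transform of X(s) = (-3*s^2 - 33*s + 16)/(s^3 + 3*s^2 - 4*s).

Factor the denominator: s^3 + 3*s^2 - 4*s = s*(s - 1)*(s + 4).
Partial fraction decomposition gives [-4/(s - 1)] + [-4/s] + [5/(s + 4)].
Invert each term: -4/(s - 1) ↔ -4e^(t); -4/(s - 0) ↔ -4e^(0t); 5/(s + 4) ↔ 5e^(-4t).

-4*exp(t) - 4 + 5*exp(-4*t)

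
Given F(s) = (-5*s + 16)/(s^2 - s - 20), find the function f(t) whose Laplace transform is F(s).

f(t) = -exp(5*t) - 4*exp(-4*t)

Factor the denominator: s^2 - s - 20 = (s - 5)*(s + 4).
Partial fraction decomposition gives [-1/(s - 5)] + [-4/(s + 4)].
Invert each term: -1/(s - 5) ↔ -e^(5t); -4/(s + 4) ↔ -4e^(-4t).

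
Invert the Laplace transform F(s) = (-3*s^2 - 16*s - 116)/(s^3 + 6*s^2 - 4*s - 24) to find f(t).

f(t) = -5*exp(2*t) + 6*exp(-2*t) - 4*exp(-6*t)

Factor the denominator: s^3 + 6*s^2 - 4*s - 24 = (s - 2)*(s + 2)*(s + 6).
Partial fraction decomposition gives [-5/(s - 2)] + [6/(s + 2)] + [-4/(s + 6)].
Invert each term: -5/(s - 2) ↔ -5e^(2t); 6/(s + 2) ↔ 6e^(-2t); -4/(s + 6) ↔ -4e^(-6t).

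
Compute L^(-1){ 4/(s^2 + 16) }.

sin(4*t)

Since L{sin(4t)} = 4/(s^2 + 16), the inverse is sin(4*t).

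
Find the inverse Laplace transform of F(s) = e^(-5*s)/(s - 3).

Heaviside(t - 5)*(exp(3*t - 15))

The factor e^(-5s) signals a time shift by c = 5 (second shifting theorem).
L{e^(3t)} = 1/(s - 3), so L^-1{1/(s - 3)} = e^(3*t).
Hence the inverse is u(t - 5) times that function evaluated at t - 5.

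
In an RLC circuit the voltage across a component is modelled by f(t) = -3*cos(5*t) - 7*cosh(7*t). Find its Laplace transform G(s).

By linearity of the Laplace transform, transform each term separately.
(-7)·[L{cosh(7t)} = s/(s^2 - 49)]; (-3)·[L{cos(5t)} = s/(s^2 + 25)].

G(s) = -3*s/(s^2 + 25) - 7*s/(s^2 - 49)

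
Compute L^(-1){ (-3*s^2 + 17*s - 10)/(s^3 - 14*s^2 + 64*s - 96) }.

-5*t*exp(4*t) - 4*exp(6*t) + exp(4*t)

Factor the denominator: s^3 - 14*s^2 + 64*s - 96 = (s - 6)*(s - 4)^2.
Partial fraction decomposition gives [1/(s - 4)] + [-5/(s - 4)^2] + [-4/(s - 6)].
Invert each term: 1/(s - 4) ↔ e^(4t); -5/(s - 4)^2 ↔ -5t·e^(4t); -4/(s - 6) ↔ -4e^(6t).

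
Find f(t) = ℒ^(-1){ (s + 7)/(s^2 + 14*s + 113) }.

Rewrite the denominator: s^2 + 14*s + 113 = (s + 7)^2 + 64.
The form in (s + 7) signals a first-shifting-theorem factor e^(-7t).
Since L{cos(8t)} = s/(s^2 + 64), the inverse is e^(-7*t)*cos(8*t).

f(t) = exp(-7*t)*cos(8*t)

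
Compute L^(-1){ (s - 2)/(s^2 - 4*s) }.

Rewrite the denominator: s^2 - 4*s = (s - 2)^2 - 4.
The form in (s - 2) signals a first-shifting-theorem factor e^(2t).
Since L{cosh(2t)} = s/(s^2 - 4), the inverse is exp(2*t)*cosh(2*t).

exp(2*t)*cosh(2*t)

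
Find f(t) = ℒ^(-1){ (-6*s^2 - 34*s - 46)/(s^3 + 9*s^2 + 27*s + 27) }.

f(t) = t^2*exp(-3*t) + 2*t*exp(-3*t) - 6*exp(-3*t)

Factor the denominator: s^3 + 9*s^2 + 27*s + 27 = (s + 3)^3.
Partial fraction decomposition gives [-6/(s + 3)] + [2/(s + 3)^2] + [2/(s + 3)^3].
Invert each term: -6/(s + 3) ↔ -6e^(-3t); 2/(s + 3)^2 ↔ 2t·e^(-3t); 2/(s + 3)^3 ↔ (1)t^2·e^(-3t).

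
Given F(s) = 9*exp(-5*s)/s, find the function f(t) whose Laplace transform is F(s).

f(t) = Heaviside(t - 5)*(9)

The factor e^(-5s) signals a time shift by c = 5 (second shifting theorem).
L{9} = 9/s, so L^-1{9/s} = 9.
Hence the inverse is u(t - 5) times that function evaluated at t - 5.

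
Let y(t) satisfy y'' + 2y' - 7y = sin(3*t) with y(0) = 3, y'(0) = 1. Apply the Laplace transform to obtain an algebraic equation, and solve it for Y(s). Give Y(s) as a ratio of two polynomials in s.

Y(s) = (3*s^3 + 7*s^2 + 27*s + 66)/(s^4 + 2*s^3 + 2*s^2 + 18*s - 63)

Take the Laplace transform of both sides.
Using L{y''} = s^2 Y - s·y(0) - y'(0) and L{y'} = sY - y(0), with y(0) = 3, y'(0) = 1, the left side becomes (s^2 + 2*s - 7)Y - (3*s + 7).
The right side is L{sin(3*t)} = 3/(s^2 + 9).
So (s^2 + 2*s - 7)Y = 3/(s^2 + 9) + (3*s + 7).
Solve for Y(s) and write it as one ratio of polynomials.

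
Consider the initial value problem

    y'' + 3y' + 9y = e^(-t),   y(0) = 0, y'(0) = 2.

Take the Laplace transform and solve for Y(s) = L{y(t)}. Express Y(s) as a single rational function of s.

Y(s) = (2*s + 3)/(s^3 + 4*s^2 + 12*s + 9)

Apply the Laplace transform to the equation.
The derivative rules (L{y''} = s^2 Y - s·y(0) - y'(0) and L{y'} = sY - y(0), with y(0) = 0, y'(0) = 2) turn the left side into (s^2 + 3*s + 9)Y - (2).
The right side is L{e^(-t)} = 1/(s + 1).
So (s^2 + 3*s + 9)Y = 1/(s + 1) + (2).
Divide through and combine into a single rational function.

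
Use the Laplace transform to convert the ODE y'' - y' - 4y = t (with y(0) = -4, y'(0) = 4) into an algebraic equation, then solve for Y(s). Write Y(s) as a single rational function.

Y(s) = (-4*s^3 + 8*s^2 + 1)/(s^4 - s^3 - 4*s^2)

Take the Laplace transform of both sides.
The derivative rules (L{y''} = s^2 Y - s·y(0) - y'(0) and L{y'} = sY - y(0), with y(0) = -4, y'(0) = 4) turn the left side into (s^2 - s - 4)Y - (-4*s + 8).
The right side is L{t} = s^(-2).
So (s^2 - s - 4)Y = s^(-2) + (-4*s + 8).
Solve for Y(s) and write it as one ratio of polynomials.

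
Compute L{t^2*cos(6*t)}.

L{cos(6t)} = s/(s^2 + 36).
Then apply L{t^2·g(t)} = (-1)^2 d^2/ds^2[G(s)] with G(s) = s/(s^2 + 36):
differentiating 2 times and applying the sign gives 2*s*(s^2 - 108)/(s^2 + 36)^3.

2*s*(s^2 - 108)/(s^2 + 36)^3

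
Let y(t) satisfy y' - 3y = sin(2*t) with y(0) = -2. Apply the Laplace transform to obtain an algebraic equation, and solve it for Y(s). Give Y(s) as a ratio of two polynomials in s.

Apply the Laplace transform to the equation.
The derivative rules (L{y'} = sY - y(0) = sY - (-2)) turn the left side into (s - 3)Y - (-2).
The right side is L{sin(2*t)} = 2/(s^2 + 4).
So (s - 3)Y = 2/(s^2 + 4) + (-2).
Isolate Y and clear denominators.

Y(s) = (-2*s^2 - 6)/(s^3 - 3*s^2 + 4*s - 12)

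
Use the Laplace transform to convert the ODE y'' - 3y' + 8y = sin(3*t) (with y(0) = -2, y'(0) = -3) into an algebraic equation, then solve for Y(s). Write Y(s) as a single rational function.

Y(s) = (-2*s^3 + 3*s^2 - 18*s + 30)/(s^4 - 3*s^3 + 17*s^2 - 27*s + 72)

Take the Laplace transform of both sides.
Using L{y''} = s^2 Y - s·y(0) - y'(0) and L{y'} = sY - y(0), with y(0) = -2, y'(0) = -3, the left side becomes (s^2 - 3*s + 8)Y - (-2*s + 3).
The right side is L{sin(3*t)} = 3/(s^2 + 9).
So (s^2 - 3*s + 8)Y = 3/(s^2 + 9) + (-2*s + 3).
Isolate Y and clear denominators.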